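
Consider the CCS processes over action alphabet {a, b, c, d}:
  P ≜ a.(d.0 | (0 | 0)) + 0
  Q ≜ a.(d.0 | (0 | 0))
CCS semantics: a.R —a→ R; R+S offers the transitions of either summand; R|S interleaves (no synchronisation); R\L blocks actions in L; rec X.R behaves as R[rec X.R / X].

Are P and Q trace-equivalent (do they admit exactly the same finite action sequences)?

trace-equivalent

P's transition system — 3 states:
  m0 = a.(d.0 | (0 | 0)) + 0 has moves —a→ m1
  m1 = d.0 | (0 | 0) has moves —d→ m2
  m2 = 0 | (0 | 0) has moves deadlocked
Q's transition system — 3 states:
  n0 = a.(d.0 | (0 | 0)) has moves —a→ n1
  n1 = d.0 | (0 | 0) has moves —d→ n2
  n2 = 0 | (0 | 0) has moves deadlocked
Coarsest stable partition (strong bisimilarity classes):
  B0 = {m0, n0}
  B1 = {m1, n1}
  B2 = {m2, n2}
m0 ∈ B0, n0 ∈ B0 → same block
Bisimilar ⇒ trace-equivalent.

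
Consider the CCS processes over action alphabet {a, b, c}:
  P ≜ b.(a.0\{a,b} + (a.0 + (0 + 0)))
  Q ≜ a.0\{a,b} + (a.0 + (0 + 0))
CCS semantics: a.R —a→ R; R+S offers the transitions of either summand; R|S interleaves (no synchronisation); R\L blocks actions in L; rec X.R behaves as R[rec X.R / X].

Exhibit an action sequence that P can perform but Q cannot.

P's transition system — 4 states:
  u0 = b.(a.0\{a,b} + (a.0 + (0 + 0))) | ··b··> u1
  u1 = a.0\{a,b} + (a.0 + (0 + 0)) | ··a··> u2, ··a··> u3
  u2 = 0 | deadlocked
  u3 = 0\{a,b} | deadlocked
Q's transition system — 3 states:
  v0 = a.0\{a,b} + (a.0 + (0 + 0)) | ··a··> v1, ··a··> v2
  v1 = 0 | deadlocked
  v2 = 0\{a,b} | deadlocked
Executing b from P (initial set {u0}):
  step 1 (b): {u1}
  P completes σ.
Executing b from Q (initial set {v0}):
  step 1 (b): ∅  — Q cannot continue

b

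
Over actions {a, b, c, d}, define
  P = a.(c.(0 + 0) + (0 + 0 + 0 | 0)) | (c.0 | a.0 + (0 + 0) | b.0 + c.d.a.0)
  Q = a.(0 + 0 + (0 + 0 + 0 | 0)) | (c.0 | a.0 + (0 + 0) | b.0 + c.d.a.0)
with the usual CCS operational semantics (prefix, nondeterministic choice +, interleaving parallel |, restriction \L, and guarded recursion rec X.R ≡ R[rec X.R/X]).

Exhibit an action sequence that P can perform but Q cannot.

Reachable graph of P (24 states):
  u0 = a.(c.(0 + 0) + (0 + 0 + 0 | 0)) | (c.0 | a.0 + (0 + 0) | b.0 + c.d.a.0) → ··a··> u1, ··a··> u2, ··b··> u3, ··c··> u4, ··c··> u5
  u1 = (c.(0 + 0) + (0 + 0 + 0 | 0)) | (c.0 | a.0 + (0 + 0) | b.0 + c.d.a.0) → ··a··> u6, ··b··> u7, ··c··> u10, ··c··> u8, ··c··> u9
  u2 = a.(c.(0 + 0) + (0 + 0 + 0 | 0)) | (c.0 | 0) → ··a··> u6, ··c··> u11
  u3 = a.(c.(0 + 0) + (0 + 0 + 0 | 0)) | ((0 + 0) | 0) → ··a··> u7
  u4 = a.(c.(0 + 0) + (0 + 0 + 0 | 0)) | (0 | a.0) → ··a··> u11, ··a··> u9
  u5 = a.(c.(0 + 0) + (0 + 0 + 0 | 0)) | d.a.0 → ··a··> u10, ··d··> u12
  u6 = (c.(0 + 0) + (0 + 0 + 0 | 0)) | (c.0 | 0) → ··c··> u13, ··c··> u14
  u7 = (c.(0 + 0) + (0 + 0 + 0 | 0)) | ((0 + 0) | 0) → ··c··> u15
  u8 = (0 + 0) | (c.0 | a.0 + (0 + 0) | b.0 + c.d.a.0) → ··a··> u13, ··b··> u15, ··c··> u16, ··c··> u17
  u9 = (c.(0 + 0) + (0 + 0 + 0 | 0)) | (0 | a.0) → ··a··> u14, ··c··> u16
  u10 = (c.(0 + 0) + (0 + 0 + 0 | 0)) | d.a.0 → ··c··> u17, ··d··> u18
  u11 = a.(c.(0 + 0) + (0 + 0 + 0 | 0)) | (0 | 0) → ··a··> u14
  u12 = a.(c.(0 + 0) + (0 + 0 + 0 | 0)) | a.0 → ··a··> u18, ··a··> u19
  u13 = (0 + 0) | (c.0 | 0) → ··c··> u20
  u14 = (c.(0 + 0) + (0 + 0 + 0 | 0)) | (0 | 0) → ··c··> u20
  u15 = (0 + 0) | ((0 + 0) | 0) → deadlocked
  u16 = (0 + 0) | (0 | a.0) → ··a··> u20
  u17 = (0 + 0) | d.a.0 → ··d··> u21
  u18 = (c.(0 + 0) + (0 + 0 + 0 | 0)) | a.0 → ··a··> u22, ··c··> u21
  u19 = a.(c.(0 + 0) + (0 + 0 + 0 | 0)) | 0 → ··a··> u22
  u20 = (0 + 0) | (0 | 0) → deadlocked
  u21 = (0 + 0) | a.0 → ··a··> u23
  u22 = (c.(0 + 0) + (0 + 0 + 0 | 0)) | 0 → ··c··> u23
  u23 = (0 + 0) | 0 → deadlocked
Reachable graph of Q (16 states):
  v0 = a.(0 + 0 + (0 + 0 + 0 | 0)) | (c.0 | a.0 + (0 + 0) | b.0 + c.d.a.0) → ··a··> v1, ··a··> v2, ··b··> v3, ··c··> v4, ··c··> v5
  v1 = (0 + 0 + (0 + 0 + 0 | 0)) | (c.0 | a.0 + (0 + 0) | b.0 + c.d.a.0) → ··a··> v6, ··b··> v7, ··c··> v8, ··c··> v9
  v2 = a.(0 + 0 + (0 + 0 + 0 | 0)) | (c.0 | 0) → ··a··> v6, ··c··> v10
  v3 = a.(0 + 0 + (0 + 0 + 0 | 0)) | ((0 + 0) | 0) → ··a··> v7
  v4 = a.(0 + 0 + (0 + 0 + 0 | 0)) | (0 | a.0) → ··a··> v10, ··a··> v8
  v5 = a.(0 + 0 + (0 + 0 + 0 | 0)) | d.a.0 → ··a··> v9, ··d··> v11
  v6 = (0 + 0 + (0 + 0 + 0 | 0)) | (c.0 | 0) → ··c··> v12
  v7 = (0 + 0 + (0 + 0 + 0 | 0)) | ((0 + 0) | 0) → deadlocked
  v8 = (0 + 0 + (0 + 0 + 0 | 0)) | (0 | a.0) → ··a··> v12
  v9 = (0 + 0 + (0 + 0 + 0 | 0)) | d.a.0 → ··d··> v13
  v10 = a.(0 + 0 + (0 + 0 + 0 | 0)) | (0 | 0) → ··a··> v12
  v11 = a.(0 + 0 + (0 + 0 + 0 | 0)) | a.0 → ··a··> v13, ··a··> v14
  v12 = (0 + 0 + (0 + 0 + 0 | 0)) | (0 | 0) → deadlocked
  v13 = (0 + 0 + (0 + 0 + 0 | 0)) | a.0 → ··a··> v15
  v14 = a.(0 + 0 + (0 + 0 + 0 | 0)) | 0 → ··a··> v15
  v15 = (0 + 0 + (0 + 0 + 0 | 0)) | 0 → deadlocked
Trace ⟨abc⟩ through P, begin at {u0}:
  [1] a ⇒ {u1, u2}
  [2] b ⇒ {u7}
  [3] c ⇒ {u15}
  ✓ P
Trace ⟨abc⟩ through Q, begin at {v0}:
  [1] a ⇒ {v1, v2}
  [2] b ⇒ {v7}
  [3] c ⇒ no successor for Q

abc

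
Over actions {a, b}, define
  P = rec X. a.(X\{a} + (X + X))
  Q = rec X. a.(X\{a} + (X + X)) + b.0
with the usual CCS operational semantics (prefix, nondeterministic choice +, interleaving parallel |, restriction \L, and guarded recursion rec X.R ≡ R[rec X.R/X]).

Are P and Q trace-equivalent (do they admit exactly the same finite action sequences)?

LTS(P): 2 reachable states
  p0 = rec X. a.(X\{a} + (X + X)) | ··a··> p1
  p1 = (rec X. a.(X\{a} + (X + X)))\{a} + ((rec X. a.(X\{a} + (X + X))) + (rec X. a.(X\{a} + (X + X)))) | ··a··> p1
LTS(Q): 4 reachable states
  q0 = rec X. a.(X\{a} + (X + X)) + b.0 | ··a··> q1, ··b··> q2
  q1 = (rec X. a.(X\{a} + (X + X)) + b.0)\{a} + ((rec X. a.(X\{a} + (X + X)) + b.0) + (rec X. a.(X\{a} + (X + X)) + b.0)) | ··a··> q1, ··b··> q2, ··b··> q3
  q2 = 0 | ·
  q3 = 0\{a} | ·
Run σ = ⟨b⟩ on Q: start {q0}
  after b @ step 1: {q2}
  Q completes σ.
Run σ = ⟨b⟩ on P: start {p0}
  after b @ step 1: ∅ (P stuck)

NO — witness ⟨b⟩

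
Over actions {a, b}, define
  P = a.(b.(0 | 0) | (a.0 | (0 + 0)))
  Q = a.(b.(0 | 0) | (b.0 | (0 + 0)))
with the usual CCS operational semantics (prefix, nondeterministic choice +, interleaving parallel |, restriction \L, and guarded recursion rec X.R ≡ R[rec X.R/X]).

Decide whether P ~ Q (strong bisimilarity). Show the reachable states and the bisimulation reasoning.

Reachable graph of P (5 states):
  s0 = a.(b.(0 | 0) | (a.0 | (0 + 0))) :: -a-> s1
  s1 = b.(0 | 0) | (a.0 | (0 + 0)) :: -a-> s2, -b-> s3
  s2 = b.(0 | 0) | (0 | (0 + 0)) :: -b-> s4
  s3 = 0 | 0 | (a.0 | (0 + 0)) :: -a-> s4
  s4 = 0 | 0 | (0 | (0 + 0)) :: stopped
Reachable graph of Q (5 states):
  t0 = a.(b.(0 | 0) | (b.0 | (0 + 0))) :: -a-> t1
  t1 = b.(0 | 0) | (b.0 | (0 + 0)) :: -b-> t2, -b-> t3
  t2 = 0 | 0 | (b.0 | (0 + 0)) :: -b-> t4
  t3 = b.(0 | 0) | (0 | (0 + 0)) :: -b-> t4
  t4 = 0 | 0 | (0 | (0 + 0)) :: stopped
Coarsest stable partition (strong bisimilarity classes):
  B0 = {s0}
  B1 = {s1}
  B2 = {s2, t2, t3}
  B3 = {s4, t4}
  B4 = {s3}
  B5 = {t0}
  B6 = {t1}
s0 ∈ B0, t0 ∈ B5 → different blocks

not bisimilar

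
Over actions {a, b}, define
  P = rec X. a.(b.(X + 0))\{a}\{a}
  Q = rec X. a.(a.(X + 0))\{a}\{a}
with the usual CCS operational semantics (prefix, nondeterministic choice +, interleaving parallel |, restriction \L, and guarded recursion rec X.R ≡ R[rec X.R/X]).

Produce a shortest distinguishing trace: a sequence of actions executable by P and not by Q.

Reachable graph of P (3 states):
  p0 = rec X. a.(b.(X + 0))\{a}\{a} :: =a=> p1
  p1 = (b.((rec X. a.(b.(X + 0))\{a}\{a}) + 0))\{a}\{a} :: =b=> p2
  p2 = ((rec X. a.(b.(X + 0))\{a}\{a}) + 0)\{a}\{a} :: ·
Reachable graph of Q (2 states):
  q0 = rec X. a.(a.(X + 0))\{a}\{a} :: =a=> q1
  q1 = (a.((rec X. a.(a.(X + 0))\{a}\{a}) + 0))\{a}\{a} :: ·
Trace ⟨ab⟩ through P, begin at {p0}:
  step 1 (a): {p1}
  step 2 (b): {p2}
  ✓ P
Trace ⟨ab⟩ through Q, begin at {q0}:
  step 1 (a): {q1}
  step 2 (b): ∅  — Q cannot continue

ab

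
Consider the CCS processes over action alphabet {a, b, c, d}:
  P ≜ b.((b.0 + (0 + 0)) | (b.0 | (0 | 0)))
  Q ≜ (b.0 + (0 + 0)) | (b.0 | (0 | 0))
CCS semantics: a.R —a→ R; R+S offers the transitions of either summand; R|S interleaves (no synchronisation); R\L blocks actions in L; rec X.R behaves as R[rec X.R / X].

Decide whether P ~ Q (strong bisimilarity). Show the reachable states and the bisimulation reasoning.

P's transition system — 5 states:
  s0 = b.((b.0 + (0 + 0)) | (b.0 | (0 | 0))) ⊢ ··b··> s1
  s1 = (b.0 + (0 + 0)) | (b.0 | (0 | 0)) ⊢ ··b··> s2, ··b··> s3
  s2 = (b.0 + (0 + 0)) | (0 | (0 | 0)) ⊢ ··b··> s4
  s3 = 0 | (b.0 | (0 | 0)) ⊢ ··b··> s4
  s4 = 0 | (0 | (0 | 0)) ⊢ ·
Q's transition system — 4 states:
  t0 = (b.0 + (0 + 0)) | (b.0 | (0 | 0)) ⊢ ··b··> t1, ··b··> t2
  t1 = (b.0 + (0 + 0)) | (0 | (0 | 0)) ⊢ ··b··> t3
  t2 = 0 | (b.0 | (0 | 0)) ⊢ ··b··> t3
  t3 = 0 | (0 | (0 | 0)) ⊢ ·
Partition-refinement fixed point:
  B0 = {s0}
  B1 = {s1, t0}
  B2 = {s2, s3, t1, t2}
  B3 = {s4, t3}
s0 ∈ B0, t0 ∈ B1 → different blocks

NO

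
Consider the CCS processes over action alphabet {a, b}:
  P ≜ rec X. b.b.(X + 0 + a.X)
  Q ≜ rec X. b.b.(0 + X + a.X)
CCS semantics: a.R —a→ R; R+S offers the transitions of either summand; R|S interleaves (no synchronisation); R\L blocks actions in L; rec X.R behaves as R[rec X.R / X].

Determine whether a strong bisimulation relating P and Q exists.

YES

LTS(P): 3 reachable states
  m0 = rec X. b.b.(X + 0 + a.X) | -b-> m1
  m1 = b.((rec X. b.b.(X + 0 + a.X)) + 0 + a.(rec X. b.b.(X + 0 + a.X))) | -b-> m2
  m2 = (rec X. b.b.(X + 0 + a.X)) + 0 + a.(rec X. b.b.(X + 0 + a.X)) | -a-> m0, -b-> m1
LTS(Q): 3 reachable states
  n0 = rec X. b.b.(0 + X + a.X) | -b-> n1
  n1 = b.(0 + (rec X. b.b.(0 + X + a.X)) + a.(rec X. b.b.(0 + X + a.X))) | -b-> n2
  n2 = 0 + (rec X. b.b.(0 + X + a.X)) + a.(rec X. b.b.(0 + X + a.X)) | -a-> n0, -b-> n1
Coarsest stable partition (strong bisimilarity classes):
  B0 = {m0, n0}
  B1 = {m1, n1}
  B2 = {m2, n2}
m0 ∈ B0, n0 ∈ B0 → same block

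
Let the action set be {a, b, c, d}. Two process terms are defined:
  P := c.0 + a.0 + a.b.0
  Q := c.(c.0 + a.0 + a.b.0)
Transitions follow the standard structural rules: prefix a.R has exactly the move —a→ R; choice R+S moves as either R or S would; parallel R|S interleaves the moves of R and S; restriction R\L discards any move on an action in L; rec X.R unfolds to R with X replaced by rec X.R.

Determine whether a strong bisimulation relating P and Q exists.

P's transition system — 3 states:
  p0 = c.0 + a.0 + a.b.0 :: ··a··> p1, ··a··> p2, ··c··> p1
  p1 = 0 :: deadlocked
  p2 = b.0 :: ··b··> p1
Q's transition system — 4 states:
  q0 = c.(c.0 + a.0 + a.b.0) :: ··c··> q1
  q1 = c.0 + a.0 + a.b.0 :: ··a··> q2, ··a··> q3, ··c··> q2
  q2 = 0 :: deadlocked
  q3 = b.0 :: ··b··> q2
Coarsest stable partition (strong bisimilarity classes):
  B0 = {p0, q1}
  B1 = {p1, q2}
  B2 = {p2, q3}
  B3 = {q0}
p0 ∈ B0, q0 ∈ B3 → different blocks

NO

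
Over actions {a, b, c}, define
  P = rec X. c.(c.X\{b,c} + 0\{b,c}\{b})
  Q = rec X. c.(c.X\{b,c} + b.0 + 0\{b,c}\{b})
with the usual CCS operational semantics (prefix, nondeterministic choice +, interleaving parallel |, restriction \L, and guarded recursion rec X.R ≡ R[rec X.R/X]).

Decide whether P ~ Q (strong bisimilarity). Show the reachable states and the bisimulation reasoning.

P ≁ Q

LTS(P): 3 reachable states
  u0 = rec X. c.(c.X\{b,c} + 0\{b,c}\{b}) :: =c=> u1
  u1 = c.(rec X. c.(c.X\{b,c} + 0\{b,c}\{b}))\{b,c} + 0\{b,c}\{b} :: =c=> u2
  u2 = (rec X. c.(c.X\{b,c} + 0\{b,c}\{b}))\{b,c} :: (no moves)
LTS(Q): 4 reachable states
  v0 = rec X. c.(c.X\{b,c} + b.0 + 0\{b,c}\{b}) :: =c=> v1
  v1 = c.(rec X. c.(c.X\{b,c} + b.0 + 0\{b,c}\{b}))\{b,c} + b.0 + 0\{b,c}\{b} :: =b=> v2, =c=> v3
  v2 = 0 :: (no moves)
  v3 = (rec X. c.(c.X\{b,c} + b.0 + 0\{b,c}\{b}))\{b,c} :: (no moves)
Bisimilarity quotient blocks:
  B0 = {u0}
  B1 = {u1}
  B2 = {u2, v2, v3}
  B3 = {v0}
  B4 = {v1}
u0 ∈ B0, v0 ∈ B3 → different blocks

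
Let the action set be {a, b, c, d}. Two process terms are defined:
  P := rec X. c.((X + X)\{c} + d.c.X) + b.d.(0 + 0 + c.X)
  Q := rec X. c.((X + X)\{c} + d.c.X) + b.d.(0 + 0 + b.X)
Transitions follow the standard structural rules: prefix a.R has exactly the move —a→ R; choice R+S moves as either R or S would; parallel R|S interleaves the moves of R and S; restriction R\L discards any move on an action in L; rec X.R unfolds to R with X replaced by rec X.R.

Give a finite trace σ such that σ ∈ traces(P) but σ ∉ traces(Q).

bdc

Reachable graph of P (7 states):
  m0 = rec X. c.((X + X)\{c} + d.c.X) + b.d.(0 + 0 + c.X) :: --b--▸ m1, --c--▸ m2
  m1 = d.(0 + 0 + c.(rec X. c.((X + X)\{c} + d.c.X) + b.d.(0 + 0 + c.X))) :: --d--▸ m3
  m2 = ((rec X. c.((X + X)\{c} + d.c.X) + b.d.(0 + 0 + c.X)) + (rec X. c.((X + X)\{c} + d.c.X) + b.d.(0 + 0 + c.X)))\{c} + d.c.(rec X. c.((X + X)\{c} + d.c.X) + b.d.(0 + 0 + c.X)) :: --b--▸ m4, --d--▸ m5
  m3 = 0 + 0 + c.(rec X. c.((X + X)\{c} + d.c.X) + b.d.(0 + 0 + c.X)) :: --c--▸ m0
  m4 = (d.(0 + 0 + c.(rec X. c.((X + X)\{c} + d.c.X) + b.d.(0 + 0 + c.X))))\{c} :: --d--▸ m6
  m5 = c.(rec X. c.((X + X)\{c} + d.c.X) + b.d.(0 + 0 + c.X)) :: --c--▸ m0
  m6 = (0 + 0 + c.(rec X. c.((X + X)\{c} + d.c.X) + b.d.(0 + 0 + c.X)))\{c} :: ·
Reachable graph of Q (8 states):
  n0 = rec X. c.((X + X)\{c} + d.c.X) + b.d.(0 + 0 + b.X) :: --b--▸ n1, --c--▸ n2
  n1 = d.(0 + 0 + b.(rec X. c.((X + X)\{c} + d.c.X) + b.d.(0 + 0 + b.X))) :: --d--▸ n3
  n2 = ((rec X. c.((X + X)\{c} + d.c.X) + b.d.(0 + 0 + b.X)) + (rec X. c.((X + X)\{c} + d.c.X) + b.d.(0 + 0 + b.X)))\{c} + d.c.(rec X. c.((X + X)\{c} + d.c.X) + b.d.(0 + 0 + b.X)) :: --b--▸ n4, --d--▸ n5
  n3 = 0 + 0 + b.(rec X. c.((X + X)\{c} + d.c.X) + b.d.(0 + 0 + b.X)) :: --b--▸ n0
  n4 = (d.(0 + 0 + b.(rec X. c.((X + X)\{c} + d.c.X) + b.d.(0 + 0 + b.X))))\{c} :: --d--▸ n6
  n5 = c.(rec X. c.((X + X)\{c} + d.c.X) + b.d.(0 + 0 + b.X)) :: --c--▸ n0
  n6 = (0 + 0 + b.(rec X. c.((X + X)\{c} + d.c.X) + b.d.(0 + 0 + b.X)))\{c} :: --b--▸ n7
  n7 = (rec X. c.((X + X)\{c} + d.c.X) + b.d.(0 + 0 + b.X))\{c} :: --b--▸ n4
Run σ = ⟨bdc⟩ on P: start {m0}
  after b @ step 1: {m1}
  after d @ step 2: {m3}
  after c @ step 3: {m0}
  — P admits the full trace.
Run σ = ⟨bdc⟩ on Q: start {n0}
  after b @ step 1: {n1}
  after d @ step 2: {n3}
  after c @ step 3: no successor for Q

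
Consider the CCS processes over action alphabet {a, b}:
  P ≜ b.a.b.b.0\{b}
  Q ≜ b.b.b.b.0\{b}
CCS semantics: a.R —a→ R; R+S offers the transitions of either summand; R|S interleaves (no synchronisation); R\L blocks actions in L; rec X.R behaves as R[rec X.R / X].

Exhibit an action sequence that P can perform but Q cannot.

Reachable graph of P (5 states):
  m0 = b.a.b.b.0\{b} has moves -b-> m1
  m1 = a.b.b.0\{b} has moves -a-> m2
  m2 = b.b.0\{b} has moves -b-> m3
  m3 = b.0\{b} has moves -b-> m4
  m4 = 0\{b} has moves ·
Reachable graph of Q (5 states):
  n0 = b.b.b.b.0\{b} has moves -b-> n1
  n1 = b.b.b.0\{b} has moves -b-> n2
  n2 = b.b.0\{b} has moves -b-> n3
  n3 = b.0\{b} has moves -b-> n4
  n4 = 0\{b} has moves ·
Trace ⟨ba⟩ through P, begin at {m0}:
  [1] b ⇒ {m1}
  [2] a ⇒ {m2}
  P completes σ.
Trace ⟨ba⟩ through Q, begin at {n0}:
  [1] b ⇒ {n1}
  [2] a ⇒ ∅ (Q stuck)

ba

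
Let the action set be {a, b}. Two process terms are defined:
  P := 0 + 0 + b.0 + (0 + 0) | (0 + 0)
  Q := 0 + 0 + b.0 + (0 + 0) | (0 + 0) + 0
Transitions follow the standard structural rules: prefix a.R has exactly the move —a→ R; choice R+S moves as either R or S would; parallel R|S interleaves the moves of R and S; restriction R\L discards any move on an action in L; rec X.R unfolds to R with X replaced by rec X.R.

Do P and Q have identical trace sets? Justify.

trace-equivalent

P's transition system — 2 states:
  p0 = 0 + 0 + b.0 + (0 + 0) | (0 + 0) | —b→ p1
  p1 = 0 | ·
Q's transition system — 2 states:
  q0 = 0 + 0 + b.0 + (0 + 0) | (0 + 0) + 0 | —b→ q1
  q1 = 0 | ·
Bisimilarity quotient blocks:
  B0 = {p0, q0}
  B1 = {p1, q1}
p0 ∈ B0, q0 ∈ B0 → same block
Bisimilar ⇒ trace-equivalent.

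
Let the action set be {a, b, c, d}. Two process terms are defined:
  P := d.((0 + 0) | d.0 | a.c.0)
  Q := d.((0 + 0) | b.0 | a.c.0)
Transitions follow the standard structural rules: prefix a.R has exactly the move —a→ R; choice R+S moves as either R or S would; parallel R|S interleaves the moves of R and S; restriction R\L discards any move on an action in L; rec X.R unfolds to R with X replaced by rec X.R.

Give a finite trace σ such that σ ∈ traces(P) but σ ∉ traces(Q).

dd

P's transition system — 7 states:
  s0 = d.((0 + 0) | d.0 | a.c.0) | —d→ s1
  s1 = (0 + 0) | d.0 | a.c.0 | —a→ s2, —d→ s3
  s2 = (0 + 0) | d.0 | c.0 | —c→ s4, —d→ s5
  s3 = (0 + 0) | 0 | a.c.0 | —a→ s5
  s4 = (0 + 0) | d.0 | 0 | —d→ s6
  s5 = (0 + 0) | 0 | c.0 | —c→ s6
  s6 = (0 + 0) | 0 | 0 | stopped
Q's transition system — 7 states:
  t0 = d.((0 + 0) | b.0 | a.c.0) | —d→ t1
  t1 = (0 + 0) | b.0 | a.c.0 | —a→ t2, —b→ t3
  t2 = (0 + 0) | b.0 | c.0 | —b→ t4, —c→ t5
  t3 = (0 + 0) | 0 | a.c.0 | —a→ t4
  t4 = (0 + 0) | 0 | c.0 | —c→ t6
  t5 = (0 + 0) | b.0 | 0 | —b→ t6
  t6 = (0 + 0) | 0 | 0 | stopped
Run σ = ⟨dd⟩ on P: start {s0}
  after d @ step 1: {s1}
  after d @ step 2: {s3}
  ✓ P
Run σ = ⟨dd⟩ on Q: start {t0}
  after d @ step 1: {t1}
  after d @ step 2: no successor for Q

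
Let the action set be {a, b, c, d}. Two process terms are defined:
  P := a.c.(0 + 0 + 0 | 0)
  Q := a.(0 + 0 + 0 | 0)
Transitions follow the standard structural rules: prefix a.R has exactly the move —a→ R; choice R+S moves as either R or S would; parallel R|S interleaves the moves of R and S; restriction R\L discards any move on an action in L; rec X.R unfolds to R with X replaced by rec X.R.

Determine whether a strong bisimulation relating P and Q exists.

P ≁ Q

Reachable graph of P (3 states):
  u0 = a.c.(0 + 0 + 0 | 0) ⊢ --a--▸ u1
  u1 = c.(0 + 0 + 0 | 0) ⊢ --c--▸ u2
  u2 = 0 + 0 + 0 | 0 ⊢ (no moves)
Reachable graph of Q (2 states):
  v0 = a.(0 + 0 + 0 | 0) ⊢ --a--▸ v1
  v1 = 0 + 0 + 0 | 0 ⊢ (no moves)
Coarsest stable partition (strong bisimilarity classes):
  B0 = {u0}
  B1 = {u1}
  B2 = {u2, v1}
  B3 = {v0}
u0 ∈ B0, v0 ∈ B3 → different blocks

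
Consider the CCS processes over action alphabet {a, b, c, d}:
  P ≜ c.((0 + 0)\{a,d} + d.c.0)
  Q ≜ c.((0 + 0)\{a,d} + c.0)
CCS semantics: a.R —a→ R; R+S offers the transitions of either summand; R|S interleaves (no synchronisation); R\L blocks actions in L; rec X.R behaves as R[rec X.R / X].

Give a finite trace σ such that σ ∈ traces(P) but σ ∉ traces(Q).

LTS(P): 4 reachable states
  s0 = c.((0 + 0)\{a,d} + d.c.0) → =c=> s1
  s1 = (0 + 0)\{a,d} + d.c.0 → =d=> s2
  s2 = c.0 → =c=> s3
  s3 = 0 → ·
LTS(Q): 3 reachable states
  t0 = c.((0 + 0)\{a,d} + c.0) → =c=> t1
  t1 = (0 + 0)\{a,d} + c.0 → =c=> t2
  t2 = 0 → ·
Trace ⟨cd⟩ through P, begin at {s0}:
  step 1 (c): {s1}
  step 2 (d): {s2}
  ✓ P
Trace ⟨cd⟩ through Q, begin at {t0}:
  step 1 (c): {t1}
  step 2 (d): no successor for Q

cd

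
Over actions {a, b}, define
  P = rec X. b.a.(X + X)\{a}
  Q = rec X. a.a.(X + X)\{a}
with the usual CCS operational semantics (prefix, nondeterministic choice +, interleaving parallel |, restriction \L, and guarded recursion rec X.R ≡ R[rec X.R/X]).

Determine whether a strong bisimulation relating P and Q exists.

P's transition system — 4 states:
  m0 = rec X. b.a.(X + X)\{a} has moves =b=> m1
  m1 = a.((rec X. b.a.(X + X)\{a}) + (rec X. b.a.(X + X)\{a}))\{a} has moves =a=> m2
  m2 = ((rec X. b.a.(X + X)\{a}) + (rec X. b.a.(X + X)\{a}))\{a} has moves =b=> m3
  m3 = (a.((rec X. b.a.(X + X)\{a}) + (rec X. b.a.(X + X)\{a}))\{a})\{a} has moves deadlocked
Q's transition system — 3 states:
  n0 = rec X. a.a.(X + X)\{a} has moves =a=> n1
  n1 = a.((rec X. a.a.(X + X)\{a}) + (rec X. a.a.(X + X)\{a}))\{a} has moves =a=> n2
  n2 = ((rec X. a.a.(X + X)\{a}) + (rec X. a.a.(X + X)\{a}))\{a} has moves deadlocked
Partition-refinement fixed point:
  B0 = {m0}
  B1 = {m1}
  B2 = {m2}
  B3 = {m3, n2}
  B4 = {n0}
  B5 = {n1}
m0 ∈ B0, n0 ∈ B4 → different blocks

P ≁ Q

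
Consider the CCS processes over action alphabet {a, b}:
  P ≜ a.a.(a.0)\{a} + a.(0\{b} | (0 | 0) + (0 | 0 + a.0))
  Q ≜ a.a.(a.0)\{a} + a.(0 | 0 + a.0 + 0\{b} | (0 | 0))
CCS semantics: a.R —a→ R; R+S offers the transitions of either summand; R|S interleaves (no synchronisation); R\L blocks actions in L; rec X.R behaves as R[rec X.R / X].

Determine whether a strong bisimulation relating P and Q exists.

P ~ Q

Reachable graph of P (5 states):
  p0 = a.a.(a.0)\{a} + a.(0\{b} | (0 | 0) + (0 | 0 + a.0)) :: -a-> p1, -a-> p2
  p1 = 0\{b} | (0 | 0) + (0 | 0 + a.0) :: -a-> p3
  p2 = a.(a.0)\{a} :: -a-> p4
  p3 = 0 :: (no moves)
  p4 = (a.0)\{a} :: (no moves)
Reachable graph of Q (5 states):
  q0 = a.a.(a.0)\{a} + a.(0 | 0 + a.0 + 0\{b} | (0 | 0)) :: -a-> q1, -a-> q2
  q1 = 0 | 0 + a.0 + 0\{b} | (0 | 0) :: -a-> q3
  q2 = a.(a.0)\{a} :: -a-> q4
  q3 = 0 :: (no moves)
  q4 = (a.0)\{a} :: (no moves)
Coarsest stable partition (strong bisimilarity classes):
  B0 = {p0, q0}
  B1 = {p1, p2, q1, q2}
  B2 = {p3, p4, q3, q4}
p0 ∈ B0, q0 ∈ B0 → same block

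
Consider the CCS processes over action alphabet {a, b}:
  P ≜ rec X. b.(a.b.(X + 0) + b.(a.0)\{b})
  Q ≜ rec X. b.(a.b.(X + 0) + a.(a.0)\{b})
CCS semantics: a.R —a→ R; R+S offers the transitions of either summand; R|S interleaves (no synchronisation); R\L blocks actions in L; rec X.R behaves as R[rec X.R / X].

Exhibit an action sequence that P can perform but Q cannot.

bb

LTS(P): 6 reachable states
  m0 = rec X. b.(a.b.(X + 0) + b.(a.0)\{b}) | --b--▸ m1
  m1 = a.b.((rec X. b.(a.b.(X + 0) + b.(a.0)\{b})) + 0) + b.(a.0)\{b} | --a--▸ m2, --b--▸ m3
  m2 = b.((rec X. b.(a.b.(X + 0) + b.(a.0)\{b})) + 0) | --b--▸ m4
  m3 = (a.0)\{b} | --a--▸ m5
  m4 = (rec X. b.(a.b.(X + 0) + b.(a.0)\{b})) + 0 | --b--▸ m1
  m5 = 0\{b} | (no moves)
LTS(Q): 6 reachable states
  n0 = rec X. b.(a.b.(X + 0) + a.(a.0)\{b}) | --b--▸ n1
  n1 = a.b.((rec X. b.(a.b.(X + 0) + a.(a.0)\{b})) + 0) + a.(a.0)\{b} | --a--▸ n2, --a--▸ n3
  n2 = (a.0)\{b} | --a--▸ n4
  n3 = b.((rec X. b.(a.b.(X + 0) + a.(a.0)\{b})) + 0) | --b--▸ n5
  n4 = 0\{b} | (no moves)
  n5 = (rec X. b.(a.b.(X + 0) + a.(a.0)\{b})) + 0 | --b--▸ n1
Run σ = ⟨bb⟩ on P: start {m0}
  [1] b ⇒ {m1}
  [2] b ⇒ {m3}
  ✓ P
Run σ = ⟨bb⟩ on Q: start {n0}
  [1] b ⇒ {n1}
  [2] b ⇒ no successor for Q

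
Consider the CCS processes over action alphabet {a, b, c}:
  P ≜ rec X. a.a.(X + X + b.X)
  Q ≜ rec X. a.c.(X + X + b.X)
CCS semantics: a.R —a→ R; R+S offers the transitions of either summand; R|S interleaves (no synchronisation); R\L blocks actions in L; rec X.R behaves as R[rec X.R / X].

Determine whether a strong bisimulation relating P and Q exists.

P ≁ Q

LTS(P): 3 reachable states
  u0 = rec X. a.a.(X + X + b.X) | -a-> u1
  u1 = a.((rec X. a.a.(X + X + b.X)) + (rec X. a.a.(X + X + b.X)) + b.(rec X. a.a.(X + X + b.X))) | -a-> u2
  u2 = (rec X. a.a.(X + X + b.X)) + (rec X. a.a.(X + X + b.X)) + b.(rec X. a.a.(X + X + b.X)) | -a-> u1, -b-> u0
LTS(Q): 3 reachable states
  v0 = rec X. a.c.(X + X + b.X) | -a-> v1
  v1 = c.((rec X. a.c.(X + X + b.X)) + (rec X. a.c.(X + X + b.X)) + b.(rec X. a.c.(X + X + b.X))) | -c-> v2
  v2 = (rec X. a.c.(X + X + b.X)) + (rec X. a.c.(X + X + b.X)) + b.(rec X. a.c.(X + X + b.X)) | -a-> v1, -b-> v0
Coarsest stable partition (strong bisimilarity classes):
  B0 = {u0}
  B1 = {u1}
  B2 = {u2}
  B3 = {v0}
  B4 = {v1}
  B5 = {v2}
u0 ∈ B0, v0 ∈ B3 → different blocks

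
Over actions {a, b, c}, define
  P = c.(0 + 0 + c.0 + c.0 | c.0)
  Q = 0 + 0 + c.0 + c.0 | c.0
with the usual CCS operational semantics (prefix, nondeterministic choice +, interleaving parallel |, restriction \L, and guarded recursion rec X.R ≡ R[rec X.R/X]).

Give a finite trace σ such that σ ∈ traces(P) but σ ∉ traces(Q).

LTS(P): 6 reachable states
  p0 = c.(0 + 0 + c.0 + c.0 | c.0) ⊢ -c-> p1
  p1 = 0 + 0 + c.0 + c.0 | c.0 ⊢ -c-> p2, -c-> p3, -c-> p4
  p2 = 0 ⊢ ∅
  p3 = 0 | c.0 ⊢ -c-> p5
  p4 = c.0 | 0 ⊢ -c-> p5
  p5 = 0 | 0 ⊢ ∅
LTS(Q): 5 reachable states
  q0 = 0 + 0 + c.0 + c.0 | c.0 ⊢ -c-> q1, -c-> q2, -c-> q3
  q1 = 0 ⊢ ∅
  q2 = 0 | c.0 ⊢ -c-> q4
  q3 = c.0 | 0 ⊢ -c-> q4
  q4 = 0 | 0 ⊢ ∅
Run σ = ⟨ccc⟩ on P: start {p0}
  step 1 (c): {p1}
  step 2 (c): {p2, p3, p4}
  step 3 (c): {p5}
  ✓ P
Run σ = ⟨ccc⟩ on Q: start {q0}
  step 1 (c): {q1, q2, q3}
  step 2 (c): {q4}
  step 3 (c): no successor for Q

ccc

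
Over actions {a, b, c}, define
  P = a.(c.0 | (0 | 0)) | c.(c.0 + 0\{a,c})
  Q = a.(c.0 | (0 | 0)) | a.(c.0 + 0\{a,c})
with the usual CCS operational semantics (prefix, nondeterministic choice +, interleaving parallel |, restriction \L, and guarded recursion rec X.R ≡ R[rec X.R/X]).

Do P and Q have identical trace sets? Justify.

P's transition system — 9 states:
  u0 = a.(c.0 | (0 | 0)) | c.(c.0 + 0\{a,c}) has moves —a→ u1, —c→ u2
  u1 = c.0 | (0 | 0) | c.(c.0 + 0\{a,c}) has moves —c→ u3, —c→ u4
  u2 = a.(c.0 | (0 | 0)) | (c.0 + 0\{a,c}) has moves —a→ u4, —c→ u5
  u3 = 0 | (0 | 0) | c.(c.0 + 0\{a,c}) has moves —c→ u6
  u4 = c.0 | (0 | 0) | (c.0 + 0\{a,c}) has moves —c→ u6, —c→ u7
  u5 = a.(c.0 | (0 | 0)) | 0 has moves —a→ u7
  u6 = 0 | (0 | 0) | (c.0 + 0\{a,c}) has moves —c→ u8
  u7 = c.0 | (0 | 0) | 0 has moves —c→ u8
  u8 = 0 | (0 | 0) | 0 has moves ·
Q's transition system — 9 states:
  v0 = a.(c.0 | (0 | 0)) | a.(c.0 + 0\{a,c}) has moves —a→ v1, —a→ v2
  v1 = a.(c.0 | (0 | 0)) | (c.0 + 0\{a,c}) has moves —a→ v3, —c→ v4
  v2 = c.0 | (0 | 0) | a.(c.0 + 0\{a,c}) has moves —a→ v3, —c→ v5
  v3 = c.0 | (0 | 0) | (c.0 + 0\{a,c}) has moves —c→ v6, —c→ v7
  v4 = a.(c.0 | (0 | 0)) | 0 has moves —a→ v7
  v5 = 0 | (0 | 0) | a.(c.0 + 0\{a,c}) has moves —a→ v6
  v6 = 0 | (0 | 0) | (c.0 + 0\{a,c}) has moves —c→ v8
  v7 = c.0 | (0 | 0) | 0 has moves —c→ v8
  v8 = 0 | (0 | 0) | 0 has moves ·
Trace ⟨c⟩ through P, begin at {u0}:
  [1] c ⇒ {u2}
  — P admits the full trace.
Trace ⟨c⟩ through Q, begin at {v0}:
  [1] c ⇒ ∅  — Q cannot continue

NO — witness ⟨c⟩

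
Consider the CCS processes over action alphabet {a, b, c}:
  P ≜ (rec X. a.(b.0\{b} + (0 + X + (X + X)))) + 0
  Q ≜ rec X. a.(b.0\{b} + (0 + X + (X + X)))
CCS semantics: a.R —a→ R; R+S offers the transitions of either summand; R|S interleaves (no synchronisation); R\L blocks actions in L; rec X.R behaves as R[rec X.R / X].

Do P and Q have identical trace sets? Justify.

Reachable graph of P (3 states):
  s0 = (rec X. a.(b.0\{b} + (0 + X + (X + X)))) + 0 :: =a=> s1
  s1 = b.0\{b} + (0 + (rec X. a.(b.0\{b} + (0 + X + (X + X)))) + ((rec X. a.(b.0\{b} + (0 + X + (X + X)))) + (rec X. a.(b.0\{b} + (0 + X + (X + X)))))) :: =a=> s1, =b=> s2
  s2 = 0\{b} :: (no moves)
Reachable graph of Q (3 states):
  t0 = rec X. a.(b.0\{b} + (0 + X + (X + X))) :: =a=> t1
  t1 = b.0\{b} + (0 + (rec X. a.(b.0\{b} + (0 + X + (X + X)))) + ((rec X. a.(b.0\{b} + (0 + X + (X + X)))) + (rec X. a.(b.0\{b} + (0 + X + (X + X)))))) :: =a=> t1, =b=> t2
  t2 = 0\{b} :: (no moves)
Bisimilarity quotient blocks:
  B0 = {s0, t0}
  B1 = {s1, t1}
  B2 = {s2, t2}
s0 ∈ B0, t0 ∈ B0 → same block
Bisimilar ⇒ trace-equivalent.

traces(P) = traces(Q)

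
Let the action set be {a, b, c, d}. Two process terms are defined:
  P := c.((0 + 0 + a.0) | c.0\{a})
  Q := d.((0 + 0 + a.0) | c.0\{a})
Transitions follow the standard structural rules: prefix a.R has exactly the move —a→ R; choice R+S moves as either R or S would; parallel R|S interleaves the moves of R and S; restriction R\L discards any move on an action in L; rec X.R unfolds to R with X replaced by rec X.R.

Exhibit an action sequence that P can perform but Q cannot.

Reachable graph of P (5 states):
  p0 = c.((0 + 0 + a.0) | c.0\{a}) has moves --c--▸ p1
  p1 = (0 + 0 + a.0) | c.0\{a} has moves --a--▸ p2, --c--▸ p3
  p2 = 0 | c.0\{a} has moves --c--▸ p4
  p3 = (0 + 0 + a.0) | 0\{a} has moves --a--▸ p4
  p4 = 0 | 0\{a} has moves deadlocked
Reachable graph of Q (5 states):
  q0 = d.((0 + 0 + a.0) | c.0\{a}) has moves --d--▸ q1
  q1 = (0 + 0 + a.0) | c.0\{a} has moves --a--▸ q2, --c--▸ q3
  q2 = 0 | c.0\{a} has moves --c--▸ q4
  q3 = (0 + 0 + a.0) | 0\{a} has moves --a--▸ q4
  q4 = 0 | 0\{a} has moves deadlocked
Trace ⟨c⟩ through P, begin at {p0}:
  step 1 (c): {p1}
  — P admits the full trace.
Trace ⟨c⟩ through Q, begin at {q0}:
  step 1 (c): ∅ (Q stuck)

c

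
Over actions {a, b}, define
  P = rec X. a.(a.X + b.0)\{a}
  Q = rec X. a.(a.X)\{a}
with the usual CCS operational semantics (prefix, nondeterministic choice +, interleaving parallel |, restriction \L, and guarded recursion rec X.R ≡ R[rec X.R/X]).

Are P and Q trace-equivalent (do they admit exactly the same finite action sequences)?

LTS(P): 3 reachable states
  s0 = rec X. a.(a.X + b.0)\{a} :: =a=> s1
  s1 = (a.(rec X. a.(a.X + b.0)\{a}) + b.0)\{a} :: =b=> s2
  s2 = 0\{a} :: deadlocked
LTS(Q): 2 reachable states
  t0 = rec X. a.(a.X)\{a} :: =a=> t1
  t1 = (a.(rec X. a.(a.X)\{a}))\{a} :: deadlocked
Trace ⟨ab⟩ through P, begin at {s0}:
  after a @ step 1: {s1}
  after b @ step 2: {s2}
  ✓ P
Trace ⟨ab⟩ through Q, begin at {t0}:
  after a @ step 1: {t1}
  after b @ step 2: ∅ (Q stuck)

trace-distinct — witness ⟨ab⟩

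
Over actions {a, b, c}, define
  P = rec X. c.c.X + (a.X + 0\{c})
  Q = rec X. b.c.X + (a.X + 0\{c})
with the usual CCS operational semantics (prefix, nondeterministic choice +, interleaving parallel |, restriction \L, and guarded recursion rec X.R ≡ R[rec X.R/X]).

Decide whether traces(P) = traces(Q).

Reachable graph of P (2 states):
  p0 = rec X. c.c.X + (a.X + 0\{c}) has moves =a=> p0, =c=> p1
  p1 = c.(rec X. c.c.X + (a.X + 0\{c})) has moves =c=> p0
Reachable graph of Q (2 states):
  q0 = rec X. b.c.X + (a.X + 0\{c}) has moves =a=> q0, =b=> q1
  q1 = c.(rec X. b.c.X + (a.X + 0\{c})) has moves =c=> q0
Run σ = ⟨c⟩ on P: start {p0}
  [1] c ⇒ {p1}
  — P admits the full trace.
Run σ = ⟨c⟩ on Q: start {q0}
  [1] c ⇒ ∅  — Q cannot continue

NO — witness ⟨c⟩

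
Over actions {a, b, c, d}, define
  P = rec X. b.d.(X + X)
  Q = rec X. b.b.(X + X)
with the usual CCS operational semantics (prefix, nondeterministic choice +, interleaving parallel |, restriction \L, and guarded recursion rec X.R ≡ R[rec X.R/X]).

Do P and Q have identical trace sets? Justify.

LTS(P): 3 reachable states
  p0 = rec X. b.d.(X + X) | —b→ p1
  p1 = d.((rec X. b.d.(X + X)) + (rec X. b.d.(X + X))) | —d→ p2
  p2 = (rec X. b.d.(X + X)) + (rec X. b.d.(X + X)) | —b→ p1
LTS(Q): 3 reachable states
  q0 = rec X. b.b.(X + X) | —b→ q1
  q1 = b.((rec X. b.b.(X + X)) + (rec X. b.b.(X + X))) | —b→ q2
  q2 = (rec X. b.b.(X + X)) + (rec X. b.b.(X + X)) | —b→ q1
Executing bd from P (initial set {p0}):
  [1] b ⇒ {p1}
  [2] d ⇒ {p2}
  ✓ P
Executing bd from Q (initial set {q0}):
  [1] b ⇒ {q1}
  [2] d ⇒ ∅ (Q stuck)

trace-distinct — witness ⟨bd⟩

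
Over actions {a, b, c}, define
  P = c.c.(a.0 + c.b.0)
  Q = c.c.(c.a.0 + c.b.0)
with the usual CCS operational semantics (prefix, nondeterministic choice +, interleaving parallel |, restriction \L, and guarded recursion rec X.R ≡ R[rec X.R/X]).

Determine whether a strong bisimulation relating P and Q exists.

not bisimilar

P's transition system — 5 states:
  u0 = c.c.(a.0 + c.b.0) | -c-> u1
  u1 = c.(a.0 + c.b.0) | -c-> u2
  u2 = a.0 + c.b.0 | -a-> u3, -c-> u4
  u3 = 0 | ·
  u4 = b.0 | -b-> u3
Q's transition system — 6 states:
  v0 = c.c.(c.a.0 + c.b.0) | -c-> v1
  v1 = c.(c.a.0 + c.b.0) | -c-> v2
  v2 = c.a.0 + c.b.0 | -c-> v3, -c-> v4
  v3 = a.0 | -a-> v5
  v4 = b.0 | -b-> v5
  v5 = 0 | ·
Coarsest stable partition (strong bisimilarity classes):
  B0 = {u0}
  B1 = {u1}
  B2 = {u2}
  B3 = {u3, v5}
  B4 = {u4, v4}
  B5 = {v0}
  B6 = {v1}
  B7 = {v2}
  B8 = {v3}
u0 ∈ B0, v0 ∈ B5 → different blocks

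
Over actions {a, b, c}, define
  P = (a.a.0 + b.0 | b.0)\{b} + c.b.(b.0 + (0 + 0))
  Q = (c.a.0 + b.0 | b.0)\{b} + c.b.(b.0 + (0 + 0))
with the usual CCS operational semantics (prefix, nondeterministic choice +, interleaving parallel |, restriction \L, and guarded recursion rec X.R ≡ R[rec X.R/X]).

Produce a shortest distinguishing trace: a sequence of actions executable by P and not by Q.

a

LTS(P): 6 reachable states
  s0 = (a.a.0 + b.0 | b.0)\{b} + c.b.(b.0 + (0 + 0)) :: ··a··> s1, ··c··> s2
  s1 = (a.0)\{b} :: ··a··> s3
  s2 = b.(b.0 + (0 + 0)) :: ··b··> s4
  s3 = 0\{b} :: stopped
  s4 = b.0 + (0 + 0) :: ··b··> s5
  s5 = 0 :: stopped
LTS(Q): 6 reachable states
  t0 = (c.a.0 + b.0 | b.0)\{b} + c.b.(b.0 + (0 + 0)) :: ··c··> t1, ··c··> t2
  t1 = (a.0)\{b} :: ··a··> t3
  t2 = b.(b.0 + (0 + 0)) :: ··b··> t4
  t3 = 0\{b} :: stopped
  t4 = b.0 + (0 + 0) :: ··b··> t5
  t5 = 0 :: stopped
Run σ = ⟨a⟩ on P: start {s0}
  [1] a ⇒ {s1}
  ✓ P
Run σ = ⟨a⟩ on Q: start {t0}
  [1] a ⇒ ∅ (Q stuck)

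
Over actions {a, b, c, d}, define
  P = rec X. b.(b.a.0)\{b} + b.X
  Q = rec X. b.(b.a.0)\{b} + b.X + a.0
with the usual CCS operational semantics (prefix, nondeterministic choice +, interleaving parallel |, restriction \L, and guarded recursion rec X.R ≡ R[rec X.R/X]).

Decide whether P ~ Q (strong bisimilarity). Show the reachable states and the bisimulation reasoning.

LTS(P): 2 reachable states
  p0 = rec X. b.(b.a.0)\{b} + b.X → —b→ p0, —b→ p1
  p1 = (b.a.0)\{b} → ∅
LTS(Q): 3 reachable states
  q0 = rec X. b.(b.a.0)\{b} + b.X + a.0 → —a→ q1, —b→ q0, —b→ q2
  q1 = 0 → ∅
  q2 = (b.a.0)\{b} → ∅
Partition-refinement fixed point:
  B0 = {p0}
  B1 = {p1, q1, q2}
  B2 = {q0}
p0 ∈ B0, q0 ∈ B2 → different blocks

P ≁ Q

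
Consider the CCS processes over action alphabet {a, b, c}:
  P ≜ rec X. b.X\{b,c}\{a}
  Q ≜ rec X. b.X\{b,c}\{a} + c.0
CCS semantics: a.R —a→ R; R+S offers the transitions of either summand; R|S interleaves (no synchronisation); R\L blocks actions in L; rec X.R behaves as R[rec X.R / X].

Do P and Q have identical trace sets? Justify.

Reachable graph of P (2 states):
  m0 = rec X. b.X\{b,c}\{a} | -b-> m1
  m1 = (rec X. b.X\{b,c}\{a})\{b,c}\{a} | ·
Reachable graph of Q (3 states):
  n0 = rec X. b.X\{b,c}\{a} + c.0 | -b-> n1, -c-> n2
  n1 = (rec X. b.X\{b,c}\{a} + c.0)\{b,c}\{a} | ·
  n2 = 0 | ·
Run σ = ⟨c⟩ on Q: start {n0}
  step 1 (c): {n2}
  ✓ Q
Run σ = ⟨c⟩ on P: start {m0}
  step 1 (c): ∅ (P stuck)

traces(P) ≠ traces(Q) — witness ⟨c⟩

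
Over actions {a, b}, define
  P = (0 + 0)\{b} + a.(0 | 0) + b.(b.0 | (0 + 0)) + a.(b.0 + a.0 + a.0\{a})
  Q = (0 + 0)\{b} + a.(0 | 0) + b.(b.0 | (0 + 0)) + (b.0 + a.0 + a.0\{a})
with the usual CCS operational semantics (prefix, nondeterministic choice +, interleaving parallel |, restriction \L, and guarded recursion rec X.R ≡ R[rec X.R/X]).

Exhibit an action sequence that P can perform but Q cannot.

Reachable graph of P (7 states):
  m0 = (0 + 0)\{b} + a.(0 | 0) + b.(b.0 | (0 + 0)) + a.(b.0 + a.0 + a.0\{a}) has moves ··a··> m1, ··a··> m2, ··b··> m3
  m1 = 0 | 0 has moves deadlocked
  m2 = b.0 + a.0 + a.0\{a} has moves ··a··> m4, ··a··> m5, ··b··> m4
  m3 = b.0 | (0 + 0) has moves ··b··> m6
  m4 = 0 has moves deadlocked
  m5 = 0\{a} has moves deadlocked
  m6 = 0 | (0 + 0) has moves deadlocked
Reachable graph of Q (6 states):
  n0 = (0 + 0)\{b} + a.(0 | 0) + b.(b.0 | (0 + 0)) + (b.0 + a.0 + a.0\{a}) has moves ··a··> n1, ··a··> n2, ··a··> n3, ··b··> n1, ··b··> n4
  n1 = 0 has moves deadlocked
  n2 = 0 | 0 has moves deadlocked
  n3 = 0\{a} has moves deadlocked
  n4 = b.0 | (0 + 0) has moves ··b··> n5
  n5 = 0 | (0 + 0) has moves deadlocked
Trace ⟨aa⟩ through P, begin at {m0}:
  step 1 (a): {m1, m2}
  step 2 (a): {m4, m5}
  — P admits the full trace.
Trace ⟨aa⟩ through Q, begin at {n0}:
  step 1 (a): {n1, n2, n3}
  step 2 (a): ∅ (Q stuck)

aa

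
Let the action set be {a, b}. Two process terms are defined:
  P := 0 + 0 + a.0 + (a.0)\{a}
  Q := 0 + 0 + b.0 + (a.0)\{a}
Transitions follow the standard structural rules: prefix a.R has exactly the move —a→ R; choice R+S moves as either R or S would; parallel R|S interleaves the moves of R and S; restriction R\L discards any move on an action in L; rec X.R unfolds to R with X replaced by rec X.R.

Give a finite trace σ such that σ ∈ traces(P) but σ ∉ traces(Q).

LTS(P): 2 reachable states
  s0 = 0 + 0 + a.0 + (a.0)\{a} → --a--▸ s1
  s1 = 0 → deadlocked
LTS(Q): 2 reachable states
  t0 = 0 + 0 + b.0 + (a.0)\{a} → --b--▸ t1
  t1 = 0 → deadlocked
Executing a from P (initial set {s0}):
  step 1 (a): {s1}
  ✓ P
Executing a from Q (initial set {t0}):
  step 1 (a): no successor for Q

a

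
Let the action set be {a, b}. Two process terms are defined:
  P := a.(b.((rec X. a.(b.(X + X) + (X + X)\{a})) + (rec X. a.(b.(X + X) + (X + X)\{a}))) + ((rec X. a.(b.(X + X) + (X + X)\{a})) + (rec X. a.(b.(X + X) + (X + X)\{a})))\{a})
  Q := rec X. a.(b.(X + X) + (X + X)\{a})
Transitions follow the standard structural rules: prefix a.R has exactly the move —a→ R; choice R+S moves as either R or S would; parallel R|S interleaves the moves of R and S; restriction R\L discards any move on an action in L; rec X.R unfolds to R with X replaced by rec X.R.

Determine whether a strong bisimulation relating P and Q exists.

P's transition system — 3 states:
  s0 = a.(b.((rec X. a.(b.(X + X) + (X + X)\{a})) + (rec X. a.(b.(X + X) + (X + X)\{a}))) + ((rec X. a.(b.(X + X) + (X + X)\{a})) + (rec X. a.(b.(X + X) + (X + X)\{a})))\{a}) :: ··a··> s1
  s1 = b.((rec X. a.(b.(X + X) + (X + X)\{a})) + (rec X. a.(b.(X + X) + (X + X)\{a}))) + ((rec X. a.(b.(X + X) + (X + X)\{a})) + (rec X. a.(b.(X + X) + (X + X)\{a})))\{a} :: ··b··> s2
  s2 = (rec X. a.(b.(X + X) + (X + X)\{a})) + (rec X. a.(b.(X + X) + (X + X)\{a})) :: ··a··> s1
Q's transition system — 3 states:
  t0 = rec X. a.(b.(X + X) + (X + X)\{a}) :: ··a··> t1
  t1 = b.((rec X. a.(b.(X + X) + (X + X)\{a})) + (rec X. a.(b.(X + X) + (X + X)\{a}))) + ((rec X. a.(b.(X + X) + (X + X)\{a})) + (rec X. a.(b.(X + X) + (X + X)\{a})))\{a} :: ··b··> t2
  t2 = (rec X. a.(b.(X + X) + (X + X)\{a})) + (rec X. a.(b.(X + X) + (X + X)\{a})) :: ··a··> t1
Partition-refinement fixed point:
  B0 = {s0, s2, t0, t2}
  B1 = {s1, t1}
s0 ∈ B0, t0 ∈ B0 → same block

bisimilar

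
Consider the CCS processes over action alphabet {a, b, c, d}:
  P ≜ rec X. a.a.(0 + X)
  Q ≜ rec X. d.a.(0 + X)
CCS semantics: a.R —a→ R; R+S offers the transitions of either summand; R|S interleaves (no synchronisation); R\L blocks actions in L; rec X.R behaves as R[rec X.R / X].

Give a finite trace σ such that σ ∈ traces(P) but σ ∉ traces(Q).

P's transition system — 3 states:
  u0 = rec X. a.a.(0 + X) ⊢ =a=> u1
  u1 = a.(0 + (rec X. a.a.(0 + X))) ⊢ =a=> u2
  u2 = 0 + (rec X. a.a.(0 + X)) ⊢ =a=> u1
Q's transition system — 3 states:
  v0 = rec X. d.a.(0 + X) ⊢ =d=> v1
  v1 = a.(0 + (rec X. d.a.(0 + X))) ⊢ =a=> v2
  v2 = 0 + (rec X. d.a.(0 + X)) ⊢ =d=> v1
Executing a from P (initial set {u0}):
  after a @ step 1: {u1}
  — P admits the full trace.
Executing a from Q (initial set {v0}):
  after a @ step 1: ∅  — Q cannot continue

a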